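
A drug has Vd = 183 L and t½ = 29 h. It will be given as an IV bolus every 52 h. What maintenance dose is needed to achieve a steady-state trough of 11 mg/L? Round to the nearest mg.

τ/t½ = 52/29 ≈ 1.7931, so f = (1/2)^(52/29) ≈ 0.288551.
Cmin,ss = (D/Vd)·f/(1−f), so D = Cmin,ss·Vd·(1−f)/f.
D = 11 × 183 × (1−f)/f ≈ 11 × 183 × 2.46559 ≈ 4963.23 mg.

4963 mg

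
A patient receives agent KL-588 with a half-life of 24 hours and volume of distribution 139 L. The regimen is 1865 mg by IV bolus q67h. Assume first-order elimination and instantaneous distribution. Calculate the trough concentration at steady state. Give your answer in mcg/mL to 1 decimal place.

2.3 mcg/mL

k = ln2/t½ = ln2/24 ≈ 0.028881 h⁻¹; fraction remaining f = e^(−kτ) = e^(−0.028881×67) ≈ 0.1444.
At steady state, accumulation factor R = 1/(1 − e^(−kτ)) ≈ 1.1688.
Single-dose peak C₀ = D/Vd = 1865/139 ≈ 13.417 mcg/mL.
Cmax,ss = C₀/(1 − f) ≈ 13.417/0.8556 ≈ 15.681 mcg/mL.
One interval later, Cmin,ss = Cmax,ss·e^(−kτ) ≈ 15.681 × 0.1444 ≈ 2.264 mcg/mL.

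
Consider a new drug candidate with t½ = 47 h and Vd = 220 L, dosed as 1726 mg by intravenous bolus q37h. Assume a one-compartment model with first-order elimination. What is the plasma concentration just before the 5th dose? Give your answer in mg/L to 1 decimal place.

9.6 mg/L

f = (1/2)^(τ/t½) = (1/2)^(37/47) ≈ 0.5795.
C₀ = D/Vd = 1726/220 ≈ 7.845 mg/L.
Before the 5th dose, 4 doses have been given. Superposition: Cmin = C₀·(f + f² + … + f^4).
≈ 7.845 × (0.5795 + 0.3358 + 0.1946 + 0.1128) ≈ 7.845 × 1.2227 ≈ 9.592 mg/L.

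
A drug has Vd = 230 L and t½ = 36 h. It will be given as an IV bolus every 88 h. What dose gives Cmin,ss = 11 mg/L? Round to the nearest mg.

τ/t½ = 88/36 ≈ 2.4444, so f = (1/2)^(88/36) ≈ 0.183717.
Cmin,ss = (D/Vd)·f/(1−f), so D = Cmin,ss·Vd·(1−f)/f.
D = 11 × 230 × (1−f)/f ≈ 11 × 230 × 4.44315 ≈ 11241.17 mg.

11241 mg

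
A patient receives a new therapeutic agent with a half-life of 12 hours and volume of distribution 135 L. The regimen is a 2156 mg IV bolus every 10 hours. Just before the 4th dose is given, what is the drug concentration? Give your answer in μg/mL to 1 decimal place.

16.8 μg/mL

f = (1/2)^(τ/t½) = (1/2)^(10/12) ≈ 0.5612.
C₀ = D/Vd = 2156/135 ≈ 15.970 μg/mL.
Before the 4th dose, 3 doses have been given. Superposition: Cmin = C₀·(f + f² + … + f^3).
≈ 15.970 × (0.5612 + 0.3149 + 0.1767) ≈ 15.970 × 1.0528 ≈ 16.813 μg/mL.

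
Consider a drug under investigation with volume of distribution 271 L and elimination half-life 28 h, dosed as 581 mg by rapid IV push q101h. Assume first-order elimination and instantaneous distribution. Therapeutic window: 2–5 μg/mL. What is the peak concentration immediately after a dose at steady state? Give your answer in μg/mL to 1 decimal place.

k = ln2/t½ = ln2/28 ≈ 0.024755 h⁻¹; fraction remaining f = e^(−kτ) = e^(−0.024755×101) ≈ 0.0821.
Accumulation ratio R = 1/(1 − f) ≈ 1/0.9179 ≈ 1.0894.
Single-dose peak C₀ = D/Vd = 581/271 ≈ 2.144 μg/mL.
Steady-state peak Cmax,ss = C₀·R ≈ 2.144 × 1.0894 ≈ 2.336 μg/mL.
Peak 2.3 μg/mL vs MTC 5 μg/mL: below toxic threshold.

2.3 μg/mL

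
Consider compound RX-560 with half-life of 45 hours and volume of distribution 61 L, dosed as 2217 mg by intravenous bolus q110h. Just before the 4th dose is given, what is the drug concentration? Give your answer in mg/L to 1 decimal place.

8.1 mg/L

f = (1/2)^(τ/t½) = (1/2)^(110/45) ≈ 0.1837.
C₀ = D/Vd = 2217/61 ≈ 36.344 mg/L.
Before the 4th dose, 3 doses have been given. Superposition: Cmin = C₀·(f + f² + … + f^3).
≈ 36.344 × (0.1837 + 0.0337 + 0.0062) ≈ 36.344 × 0.2236 ≈ 8.127 mg/L.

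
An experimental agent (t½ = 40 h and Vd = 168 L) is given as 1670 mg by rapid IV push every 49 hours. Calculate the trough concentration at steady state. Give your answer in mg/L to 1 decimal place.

7.4 mg/L

Over one 49-h interval, 49/40 ≈ 1.225 half-lives elapse, leaving f ≈ 0.4278 of each dose.
Each bolus raises the concentration by D/Vd = 1670/168 ≈ 9.940 mg/L.
Steady-state trough Cmin,ss = C₀·f/(1−f) ≈ 9.940 × 0.4278/0.5722 ≈ 7.432 mg/L.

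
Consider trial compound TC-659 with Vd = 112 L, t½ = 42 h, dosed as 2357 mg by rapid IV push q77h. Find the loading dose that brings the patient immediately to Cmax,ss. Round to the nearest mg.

3276 mg

f = (1/2)^(77/42) ≈ 0.280616; accumulation ratio R = 1/(1−f) ≈ 1.39008.
Loading dose to hit Cmax,ss on first dose: D_load = D_maint·R ≈ 2357 × 1.39008 ≈ 3276.42 mg.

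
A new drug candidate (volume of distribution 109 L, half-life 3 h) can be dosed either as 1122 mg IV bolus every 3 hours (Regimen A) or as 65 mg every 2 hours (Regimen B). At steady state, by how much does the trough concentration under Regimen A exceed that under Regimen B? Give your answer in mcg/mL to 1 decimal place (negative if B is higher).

9.3 mcg/mL

Regimen A: f = (1/2)^(3/3) ≈ 0.5000; Cmin,ss = (1122/109)·f/(1−f) ≈ 10.294 mcg/mL.
Regimen B: f = (1/2)^(2/3) ≈ 0.6300; Cmin,ss = (65/109)·f/(1−f) ≈ 1.015 mcg/mL.
Difference ≈ 10.294 − 1.015 ≈ 9.279 mcg/mL.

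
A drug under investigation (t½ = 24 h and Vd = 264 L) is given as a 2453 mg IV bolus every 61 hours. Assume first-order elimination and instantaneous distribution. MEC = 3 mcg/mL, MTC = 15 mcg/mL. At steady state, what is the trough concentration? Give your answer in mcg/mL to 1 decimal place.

1.9 mcg/mL

τ/t½ = 61/24 ≈ 2.5417, so fraction remaining f = (1/2)^(61/24) ≈ 0.1717.
At steady state, accumulation factor R = 1/(1 − e^(−kτ)) ≈ 1.2073.
Each bolus raises the concentration by D/Vd = 2453/264 ≈ 9.292 mcg/mL.
Cmax,ss = C₀/(1 − f) ≈ 9.292/0.8283 ≈ 11.218 mcg/mL.
Steady-state trough Cmin,ss = Cmax,ss·f ≈ 11.218 × 0.1717 ≈ 1.926 mcg/mL.
Trough 1.9 mcg/mL vs MEC 3 mcg/mL: subtherapeutic.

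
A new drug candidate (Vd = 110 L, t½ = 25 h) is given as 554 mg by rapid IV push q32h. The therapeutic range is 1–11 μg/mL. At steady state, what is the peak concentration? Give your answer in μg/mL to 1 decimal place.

Over one 32-h interval, 32/25 ≈ 1.28 half-lives elapse, leaving f ≈ 0.4118 of each dose.
Accumulation ratio R = 1/(1 − f) ≈ 1/0.5882 ≈ 1.7001.
Each bolus raises the concentration by D/Vd = 554/110 ≈ 5.036 μg/mL.
Steady-state peak Cmax,ss = C₀·R ≈ 5.036 × 1.7001 ≈ 8.562 μg/mL.
Peak 8.6 μg/mL vs MTC 11 μg/mL: below toxic threshold.

8.6 μg/mL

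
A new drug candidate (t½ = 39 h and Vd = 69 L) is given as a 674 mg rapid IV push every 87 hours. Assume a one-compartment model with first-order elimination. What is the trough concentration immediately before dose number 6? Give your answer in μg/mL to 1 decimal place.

f = (1/2)^(τ/t½) = (1/2)^(87/39) ≈ 0.2130.
C₀ = D/Vd = 674/69 ≈ 9.768 μg/mL.
Before the 6th dose, 5 doses have been given. Superposition: Cmin = C₀·(f + f² + … + f^5).
≈ 9.768 × (0.2130 + 0.0454 + 0.0097 + 0.0021 + 0.0004) ≈ 9.768 × 0.2706 ≈ 2.643 μg/mL.

2.6 μg/mL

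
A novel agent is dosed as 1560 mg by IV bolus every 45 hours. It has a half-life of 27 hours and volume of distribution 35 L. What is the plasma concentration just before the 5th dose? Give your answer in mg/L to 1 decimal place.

f = (1/2)^(τ/t½) = (1/2)^(45/27) ≈ 0.3150.
C₀ = D/Vd = 1560/35 ≈ 44.571 mg/L.
Before the 5th dose, 4 doses have been given. Superposition: Cmin = C₀·(f + f² + … + f^4).
≈ 44.571 × (0.3150 + 0.0992 + 0.0313 + 0.0098) ≈ 44.571 × 0.4553 ≈ 20.293 mg/L.

20.3 mg/L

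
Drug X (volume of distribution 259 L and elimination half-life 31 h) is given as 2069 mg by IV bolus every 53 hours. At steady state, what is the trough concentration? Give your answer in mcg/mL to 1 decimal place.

τ/t½ = 53/31 ≈ 1.7097, so fraction remaining f = (1/2)^(53/31) ≈ 0.3057.
At steady state, accumulation factor R = 1/(1 − e^(−kτ)) ≈ 1.4403.
Each bolus raises the concentration by D/Vd = 2069/259 ≈ 7.988 mcg/mL.
Cmax,ss = C₀/(1 − f) ≈ 7.988/0.6943 ≈ 11.505 mcg/mL.
Steady-state trough Cmin,ss = Cmax,ss·f ≈ 11.505 × 0.3057 ≈ 3.517 mcg/mL.

3.5 mcg/mL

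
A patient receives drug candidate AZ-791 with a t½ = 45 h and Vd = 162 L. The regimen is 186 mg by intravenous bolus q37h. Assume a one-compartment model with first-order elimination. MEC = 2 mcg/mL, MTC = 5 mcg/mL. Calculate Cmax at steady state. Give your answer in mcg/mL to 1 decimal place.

2.6 mcg/mL

k = ln2/t½ = ln2/45 ≈ 0.015403 h⁻¹; fraction remaining f = e^(−kτ) = e^(−0.015403×37) ≈ 0.5656.
Accumulation ratio R = 1/(1 − f) ≈ 1/0.4344 ≈ 2.3020.
Each bolus raises the concentration by D/Vd = 186/162 ≈ 1.148 mcg/mL.
Steady-state peak Cmax,ss = C₀·R ≈ 1.148 × 2.3020 ≈ 2.643 mcg/mL.
Peak 2.6 mcg/mL vs MTC 5 mcg/mL: below toxic threshold.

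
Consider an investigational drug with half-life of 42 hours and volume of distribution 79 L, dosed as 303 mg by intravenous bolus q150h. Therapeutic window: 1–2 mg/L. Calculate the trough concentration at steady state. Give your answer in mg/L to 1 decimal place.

k = ln2/t½ = ln2/42 ≈ 0.016504 h⁻¹; fraction remaining f = e^(−kτ) = e^(−0.016504×150) ≈ 0.0841.
Single-dose peak C₀ = D/Vd = 303/79 ≈ 3.835 mg/L.
Steady-state trough Cmin,ss = C₀·f/(1−f) ≈ 3.835 × 0.0841/0.9159 ≈ 0.352 mg/L.
Trough 0.4 mg/L vs MEC 1 mg/L: subtherapeutic.

0.4 mg/L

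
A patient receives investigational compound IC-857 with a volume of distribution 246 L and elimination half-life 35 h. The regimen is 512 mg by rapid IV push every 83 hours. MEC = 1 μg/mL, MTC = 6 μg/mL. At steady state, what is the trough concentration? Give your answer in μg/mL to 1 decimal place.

0.5 μg/mL

Over one 83-h interval, 83/35 ≈ 2.3714 half-lives elapse, leaving f ≈ 0.1933 of each dose.
Accumulation ratio R = 1/(1 − f) ≈ 1/0.8067 ≈ 1.2396.
Each bolus raises the concentration by D/Vd = 512/246 ≈ 2.081 μg/mL.
Steady-state peak Cmax,ss = C₀·R ≈ 2.081 × 1.2396 ≈ 2.580 μg/mL.
One interval later, Cmin,ss = Cmax,ss·e^(−kτ) ≈ 2.580 × 0.1933 ≈ 0.499 μg/mL.
Trough 0.5 μg/mL vs MEC 1 μg/mL: subtherapeutic.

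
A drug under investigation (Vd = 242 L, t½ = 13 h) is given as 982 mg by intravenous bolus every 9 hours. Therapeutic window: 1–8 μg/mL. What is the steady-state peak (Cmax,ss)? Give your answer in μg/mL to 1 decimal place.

10.6 μg/mL

τ/t½ = 9/13 ≈ 0.69231, so fraction remaining f = (1/2)^(9/13) ≈ 0.6189.
At steady state, accumulation factor R = 1/(1 − e^(−kτ)) ≈ 2.6240.
Each bolus raises the concentration by D/Vd = 982/242 ≈ 4.058 μg/mL.
Steady-state peak Cmax,ss = C₀·R ≈ 4.058 × 2.6240 ≈ 10.648 μg/mL.
Peak 10.6 μg/mL vs MTC 8 μg/mL: exceeds toxic threshold.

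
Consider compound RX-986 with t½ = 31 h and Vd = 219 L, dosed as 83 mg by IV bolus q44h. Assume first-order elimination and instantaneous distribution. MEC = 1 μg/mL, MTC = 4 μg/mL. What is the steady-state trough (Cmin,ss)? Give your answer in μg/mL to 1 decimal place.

0.2 μg/mL

k = ln2/t½ = ln2/31 ≈ 0.022360 h⁻¹; fraction remaining f = e^(−kτ) = e^(−0.022360×44) ≈ 0.3739.
At steady state, accumulation factor R = 1/(1 − e^(−kτ)) ≈ 1.5972.
Each bolus raises the concentration by D/Vd = 83/219 ≈ 0.379 μg/mL.
Cmax,ss = C₀/(1 − f) ≈ 0.379/0.6261 ≈ 0.605 μg/mL.
One interval later, Cmin,ss = Cmax,ss·e^(−kτ) ≈ 0.605 × 0.3739 ≈ 0.226 μg/mL.
Trough 0.2 μg/mL vs MEC 1 μg/mL: subtherapeutic.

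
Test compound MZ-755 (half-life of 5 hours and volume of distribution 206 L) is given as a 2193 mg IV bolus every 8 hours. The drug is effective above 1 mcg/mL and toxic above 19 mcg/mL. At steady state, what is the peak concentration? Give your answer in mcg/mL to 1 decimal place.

Over one 8-h interval, 8/5 ≈ 1.6 half-lives elapse, leaving f ≈ 0.3299 of each dose.
At steady state, accumulation factor R = 1/(1 − e^(−kτ)) ≈ 1.4923.
Each bolus raises the concentration by D/Vd = 2193/206 ≈ 10.646 mcg/mL.
Cmax,ss = C₀/(1 − f) ≈ 10.646/0.6701 ≈ 15.887 mcg/mL.
Peak 15.9 mcg/mL vs MTC 19 mcg/mL: below toxic threshold.

15.9 mcg/mL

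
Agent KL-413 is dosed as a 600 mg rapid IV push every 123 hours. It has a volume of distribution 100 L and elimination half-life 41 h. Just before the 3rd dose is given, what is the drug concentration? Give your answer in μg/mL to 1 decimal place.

0.8 μg/mL

f = (1/2)^(τ/t½) = (1/2)^(123/41) ≈ 0.1250.
C₀ = D/Vd = 600/100 ≈ 6.000 μg/mL.
Before the 3rd dose, 2 doses have been given. Superposition: Cmin = C₀·(f + f²).
≈ 6.000 × (0.1250 + 0.0156) ≈ 6.000 × 0.1406 ≈ 0.844 μg/mL.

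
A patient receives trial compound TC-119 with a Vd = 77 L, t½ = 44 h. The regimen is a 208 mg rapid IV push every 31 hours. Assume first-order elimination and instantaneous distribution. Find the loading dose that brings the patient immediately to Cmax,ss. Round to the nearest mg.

538 mg

f = (1/2)^(31/44) ≈ 0.613636; accumulation ratio R = 1/(1−f) ≈ 2.58823.
Loading dose to hit Cmax,ss on first dose: D_load = D_maint·R ≈ 208 × 2.58823 ≈ 538.35 mg.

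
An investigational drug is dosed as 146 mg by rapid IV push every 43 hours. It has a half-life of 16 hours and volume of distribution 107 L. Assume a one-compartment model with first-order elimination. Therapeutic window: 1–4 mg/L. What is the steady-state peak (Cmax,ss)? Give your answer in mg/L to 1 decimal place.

Over one 43-h interval, 43/16 ≈ 2.6875 half-lives elapse, leaving f ≈ 0.1552 of each dose.
Accumulation ratio R = 1/(1 − f) ≈ 1/0.8448 ≈ 1.1837.
Single-dose peak C₀ = D/Vd = 146/107 ≈ 1.364 mg/L.
Steady-state peak Cmax,ss = C₀·R ≈ 1.364 × 1.1837 ≈ 1.615 mg/L.
Peak 1.6 mg/L vs MTC 4 mg/L: below toxic threshold.

1.6 mg/L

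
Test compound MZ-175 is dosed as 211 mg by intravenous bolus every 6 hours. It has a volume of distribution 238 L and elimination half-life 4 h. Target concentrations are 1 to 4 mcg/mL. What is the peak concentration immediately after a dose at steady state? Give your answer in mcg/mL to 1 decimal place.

1.4 mcg/mL

τ/t½ = 6/4 ≈ 1.5, so fraction remaining f = (1/2)^(6/4) ≈ 0.3536.
Accumulation ratio R = 1/(1 − f) ≈ 1/0.6464 ≈ 1.5470.
Each bolus raises the concentration by D/Vd = 211/238 ≈ 0.887 mcg/mL.
Cmax,ss = C₀/(1 − f) ≈ 0.887/0.6464 ≈ 1.372 mcg/mL.
Peak 1.4 mcg/mL vs MTC 4 mcg/mL: below toxic threshold.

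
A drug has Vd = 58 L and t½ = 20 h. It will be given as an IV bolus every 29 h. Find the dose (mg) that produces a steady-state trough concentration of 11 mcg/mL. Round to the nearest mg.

τ/t½ = 29/20 ≈ 1.45, so f = (1/2)^(29/20) ≈ 0.366021.
Cmin,ss = (D/Vd)·f/(1−f), so D = Cmin,ss·Vd·(1−f)/f.
D = 11 × 58 × (1−f)/f ≈ 11 × 58 × 1.73208 ≈ 1105.07 mg.

1105 mg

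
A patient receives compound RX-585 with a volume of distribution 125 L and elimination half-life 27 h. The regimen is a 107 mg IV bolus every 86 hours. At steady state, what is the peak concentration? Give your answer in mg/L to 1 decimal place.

k = ln2/t½ = ln2/27 ≈ 0.025672 h⁻¹; fraction remaining f = e^(−kτ) = e^(−0.025672×86) ≈ 0.1099.
At steady state, accumulation factor R = 1/(1 − e^(−kτ)) ≈ 1.1235.
Each bolus raises the concentration by D/Vd = 107/125 ≈ 0.856 mg/L.
Steady-state peak Cmax,ss = C₀·R ≈ 0.856 × 1.1235 ≈ 0.962 mg/L.

1.0 mg/L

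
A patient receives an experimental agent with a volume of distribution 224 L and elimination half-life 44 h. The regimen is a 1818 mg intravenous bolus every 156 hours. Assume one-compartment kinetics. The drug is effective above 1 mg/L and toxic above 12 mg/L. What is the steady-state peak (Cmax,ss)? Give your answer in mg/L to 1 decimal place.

Over one 156-h interval, 156/44 ≈ 3.5455 half-lives elapse, leaving f ≈ 0.0856 of each dose.
Accumulation ratio R = 1/(1 − f) ≈ 1/0.9144 ≈ 1.0936.
Each bolus raises the concentration by D/Vd = 1818/224 ≈ 8.116 mg/L.
Steady-state peak Cmax,ss = C₀·R ≈ 8.116 × 1.0936 ≈ 8.876 mg/L.
Peak 8.9 mg/L vs MTC 12 mg/L: below toxic threshold.

8.9 mg/L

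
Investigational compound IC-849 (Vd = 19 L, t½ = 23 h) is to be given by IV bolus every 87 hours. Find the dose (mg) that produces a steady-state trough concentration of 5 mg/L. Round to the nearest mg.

1212 mg

τ/t½ = 87/23 ≈ 3.7826, so f = (1/2)^(87/23) ≈ 0.072664.
Cmin,ss = (D/Vd)·f/(1−f), so D = Cmin,ss·Vd·(1−f)/f.
D = 5 × 19 × (1−f)/f ≈ 5 × 19 × 12.76197 ≈ 1212.39 mg.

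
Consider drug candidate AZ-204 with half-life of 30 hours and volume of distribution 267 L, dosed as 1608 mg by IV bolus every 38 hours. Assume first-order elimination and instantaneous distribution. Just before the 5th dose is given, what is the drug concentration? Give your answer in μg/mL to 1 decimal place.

4.2 μg/mL

f = (1/2)^(τ/t½) = (1/2)^(38/30) ≈ 0.4156.
C₀ = D/Vd = 1608/267 ≈ 6.022 μg/mL.
Before the 5th dose, 4 doses have been given. Superposition: Cmin = C₀·(f + f² + … + f^4).
≈ 6.022 × (0.4156 + 0.1727 + 0.0718 + 0.0298) ≈ 6.022 × 0.6899 ≈ 4.155 μg/mL.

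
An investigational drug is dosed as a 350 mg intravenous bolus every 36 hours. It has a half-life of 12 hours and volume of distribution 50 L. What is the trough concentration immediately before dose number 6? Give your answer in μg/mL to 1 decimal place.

1.0 μg/mL

f = (1/2)^(τ/t½) = (1/2)^(36/12) ≈ 0.1250.
C₀ = D/Vd = 350/50 ≈ 7.000 μg/mL.
Before the 6th dose, 5 doses have been given. Superposition: Cmin = C₀·(f + f² + … + f^5).
≈ 7.000 × (0.1250 + 0.0156 + 0.0020 + 0.0002 + 0.0000) ≈ 7.000 × 0.1428 ≈ 1.000 μg/mL.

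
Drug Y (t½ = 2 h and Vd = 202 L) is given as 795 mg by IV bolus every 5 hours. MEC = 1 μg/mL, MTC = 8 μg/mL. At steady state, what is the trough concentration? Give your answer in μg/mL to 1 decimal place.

0.8 μg/mL

k = ln2/t½ = ln2/2 ≈ 0.346574 h⁻¹; fraction remaining f = e^(−kτ) = e^(−0.346574×5) ≈ 0.1768.
Each bolus raises the concentration by D/Vd = 795/202 ≈ 3.936 μg/mL.
Steady-state trough Cmin,ss = C₀·f/(1−f) ≈ 3.936 × 0.1768/0.8232 ≈ 0.845 μg/mL.
Trough 0.8 μg/mL vs MEC 1 μg/mL: subtherapeutic.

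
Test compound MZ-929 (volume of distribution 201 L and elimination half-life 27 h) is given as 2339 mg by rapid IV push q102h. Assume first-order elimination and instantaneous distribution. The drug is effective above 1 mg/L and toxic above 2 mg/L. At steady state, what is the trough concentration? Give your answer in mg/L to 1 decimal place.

0.9 mg/L

τ/t½ = 102/27 ≈ 3.7778, so fraction remaining f = (1/2)^(102/27) ≈ 0.0729.
Single-dose peak C₀ = D/Vd = 2339/201 ≈ 11.637 mg/L.
Steady-state trough Cmin,ss = C₀·f/(1−f) ≈ 11.637 × 0.0729/0.9271 ≈ 0.915 mg/L.
Trough 0.9 mg/L vs MEC 1 mg/L: subtherapeutic.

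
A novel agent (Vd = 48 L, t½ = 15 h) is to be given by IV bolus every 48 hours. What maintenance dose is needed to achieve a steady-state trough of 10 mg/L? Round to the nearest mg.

3931 mg

τ/t½ = 48/15 ≈ 3.2, so f = (1/2)^(48/15) ≈ 0.108819.
Cmin,ss = (D/Vd)·f/(1−f), so D = Cmin,ss·Vd·(1−f)/f.
D = 10 × 48 × (1−f)/f ≈ 10 × 48 × 8.18957 ≈ 3930.99 mg.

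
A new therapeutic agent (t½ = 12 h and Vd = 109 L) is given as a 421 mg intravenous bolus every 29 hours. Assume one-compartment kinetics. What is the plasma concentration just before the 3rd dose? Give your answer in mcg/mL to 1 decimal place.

0.9 mcg/mL

f = (1/2)^(τ/t½) = (1/2)^(29/12) ≈ 0.1873.
C₀ = D/Vd = 421/109 ≈ 3.862 mcg/mL.
Before the 3rd dose, 2 doses have been given. Superposition: Cmin = C₀·(f + f²).
≈ 3.862 × (0.1873 + 0.0351) ≈ 3.862 × 0.2224 ≈ 0.859 mcg/mL.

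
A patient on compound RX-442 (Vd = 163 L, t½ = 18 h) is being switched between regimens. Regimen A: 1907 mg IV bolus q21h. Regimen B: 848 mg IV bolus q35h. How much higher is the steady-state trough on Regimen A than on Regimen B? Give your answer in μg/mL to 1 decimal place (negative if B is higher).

7.6 μg/mL

Regimen A: f = (1/2)^(21/18) ≈ 0.4454; Cmin,ss = (1907/163)·f/(1−f) ≈ 9.396 μg/mL.
Regimen B: f = (1/2)^(35/18) ≈ 0.2598; Cmin,ss = (848/163)·f/(1−f) ≈ 1.826 μg/mL.
Difference ≈ 9.396 − 1.826 ≈ 7.570 μg/mL.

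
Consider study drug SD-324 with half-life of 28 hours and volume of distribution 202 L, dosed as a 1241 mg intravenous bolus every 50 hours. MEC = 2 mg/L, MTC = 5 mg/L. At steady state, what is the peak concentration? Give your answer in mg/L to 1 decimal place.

k = ln2/t½ = ln2/28 ≈ 0.024755 h⁻¹; fraction remaining f = e^(−kτ) = e^(−0.024755×50) ≈ 0.2900.
At steady state, accumulation factor R = 1/(1 − e^(−kτ)) ≈ 1.4085.
Single-dose peak C₀ = D/Vd = 1241/202 ≈ 6.144 mg/L.
Cmax,ss = C₀/(1 − f) ≈ 6.144/0.7100 ≈ 8.654 mg/L.
Peak 8.7 mg/L vs MTC 5 mg/L: exceeds toxic threshold.

8.7 mg/L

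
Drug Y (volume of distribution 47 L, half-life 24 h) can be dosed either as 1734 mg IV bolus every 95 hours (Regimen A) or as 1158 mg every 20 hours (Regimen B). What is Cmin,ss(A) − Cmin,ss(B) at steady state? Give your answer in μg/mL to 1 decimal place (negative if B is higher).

-29.0 μg/mL

Regimen A: f = (1/2)^(95/24) ≈ 0.0643; Cmin,ss = (1734/47)·f/(1−f) ≈ 2.535 μg/mL.
Regimen B: f = (1/2)^(20/24) ≈ 0.5612; Cmin,ss = (1158/47)·f/(1−f) ≈ 31.511 μg/mL.
Difference ≈ 2.535 − 31.511 ≈ -28.976 μg/mL.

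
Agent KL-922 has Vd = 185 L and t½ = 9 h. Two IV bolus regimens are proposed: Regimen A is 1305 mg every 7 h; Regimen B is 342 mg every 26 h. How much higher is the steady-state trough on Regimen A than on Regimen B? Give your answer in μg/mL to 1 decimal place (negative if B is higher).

Regimen A: f = (1/2)^(7/9) ≈ 0.5833; Cmin,ss = (1305/185)·f/(1−f) ≈ 9.874 μg/mL.
Regimen B: f = (1/2)^(26/9) ≈ 0.1350; Cmin,ss = (342/185)·f/(1−f) ≈ 0.289 μg/mL.
Difference ≈ 9.874 − 0.289 ≈ 9.585 μg/mL.

9.6 μg/mL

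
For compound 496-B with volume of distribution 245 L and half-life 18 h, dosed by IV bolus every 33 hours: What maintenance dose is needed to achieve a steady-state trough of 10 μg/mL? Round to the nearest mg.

τ/t½ = 33/18 ≈ 1.8333, so f = (1/2)^(33/18) ≈ 0.280616.
Cmin,ss = (D/Vd)·f/(1−f), so D = Cmin,ss·Vd·(1−f)/f.
D = 10 × 245 × (1−f)/f ≈ 10 × 245 × 2.56359 ≈ 6280.80 mg.

6281 mg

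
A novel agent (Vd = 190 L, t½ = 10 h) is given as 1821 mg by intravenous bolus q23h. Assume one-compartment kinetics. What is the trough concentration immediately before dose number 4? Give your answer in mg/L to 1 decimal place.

f = (1/2)^(τ/t½) = (1/2)^(23/10) ≈ 0.2031.
C₀ = D/Vd = 1821/190 ≈ 9.584 mg/L.
Before the 4th dose, 3 doses have been given. Superposition: Cmin = C₀·(f + f² + … + f^3).
≈ 9.584 × (0.2031 + 0.0412 + 0.0084) ≈ 9.584 × 0.2527 ≈ 2.422 mg/L.

2.4 mg/L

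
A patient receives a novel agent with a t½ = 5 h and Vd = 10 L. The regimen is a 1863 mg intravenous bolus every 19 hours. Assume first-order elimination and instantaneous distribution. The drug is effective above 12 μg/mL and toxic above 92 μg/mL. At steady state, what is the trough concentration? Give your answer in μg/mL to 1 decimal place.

14.4 μg/mL

k = ln2/t½ = ln2/5 ≈ 0.138629 h⁻¹; fraction remaining f = e^(−kτ) = e^(−0.138629×19) ≈ 0.0718.
Accumulation ratio R = 1/(1 − f) ≈ 1/0.9282 ≈ 1.0774.
Single-dose peak C₀ = D/Vd = 1863/10 ≈ 186.300 μg/mL.
Steady-state peak Cmax,ss = C₀·R ≈ 186.300 × 1.0774 ≈ 200.720 μg/mL.
One interval later, Cmin,ss = Cmax,ss·e^(−kτ) ≈ 200.720 × 0.0718 ≈ 14.412 μg/mL.
Trough 14.4 μg/mL vs MEC 12 μg/mL: adequate.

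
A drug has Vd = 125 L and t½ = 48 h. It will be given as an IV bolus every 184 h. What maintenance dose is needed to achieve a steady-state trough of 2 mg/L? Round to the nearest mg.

τ/t½ = 184/48 ≈ 3.8333, so f = (1/2)^(184/48) ≈ 0.070154.
Cmin,ss = (D/Vd)·f/(1−f), so D = Cmin,ss·Vd·(1−f)/f.
D = 2 × 125 × (1−f)/f ≈ 2 × 125 × 13.25435 ≈ 3313.59 mg.

3314 mg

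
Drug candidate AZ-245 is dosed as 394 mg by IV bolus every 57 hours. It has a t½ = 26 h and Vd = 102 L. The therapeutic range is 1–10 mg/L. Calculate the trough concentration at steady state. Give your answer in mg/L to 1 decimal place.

1.1 mg/L

τ/t½ = 57/26 ≈ 2.1923, so fraction remaining f = (1/2)^(57/26) ≈ 0.2188.
Each bolus raises the concentration by D/Vd = 394/102 ≈ 3.863 mg/L.
Steady-state trough Cmin,ss = C₀·f/(1−f) ≈ 3.863 × 0.2188/0.7812 ≈ 1.082 mg/L.
Trough 1.1 mg/L vs MEC 1 mg/L: adequate.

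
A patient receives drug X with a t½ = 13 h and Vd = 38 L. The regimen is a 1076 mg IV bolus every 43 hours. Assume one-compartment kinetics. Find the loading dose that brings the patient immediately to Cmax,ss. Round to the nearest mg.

1197 mg

f = (1/2)^(43/13) ≈ 0.100992; accumulation ratio R = 1/(1−f) ≈ 1.11234.
Loading dose to hit Cmax,ss on first dose: D_load = D_maint·R ≈ 1076 × 1.11234 ≈ 1196.88 mg.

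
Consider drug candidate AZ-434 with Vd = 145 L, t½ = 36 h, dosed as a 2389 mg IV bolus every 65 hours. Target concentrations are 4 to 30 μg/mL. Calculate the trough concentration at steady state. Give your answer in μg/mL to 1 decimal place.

Over one 65-h interval, 65/36 ≈ 1.8056 half-lives elapse, leaving f ≈ 0.2861 of each dose.
Each bolus raises the concentration by D/Vd = 2389/145 ≈ 16.476 μg/mL.
Steady-state trough Cmin,ss = C₀·f/(1−f) ≈ 16.476 × 0.2861/0.7139 ≈ 6.603 μg/mL.
Trough 6.6 μg/mL vs MEC 4 μg/mL: adequate.

6.6 μg/mL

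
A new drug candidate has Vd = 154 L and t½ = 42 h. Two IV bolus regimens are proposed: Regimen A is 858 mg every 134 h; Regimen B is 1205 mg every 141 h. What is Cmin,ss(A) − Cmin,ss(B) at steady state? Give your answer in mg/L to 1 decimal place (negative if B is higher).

-0.2 mg/L

Regimen A: f = (1/2)^(134/42) ≈ 0.1095; Cmin,ss = (858/154)·f/(1−f) ≈ 0.685 mg/L.
Regimen B: f = (1/2)^(141/42) ≈ 0.0976; Cmin,ss = (1205/154)·f/(1−f) ≈ 0.846 mg/L.
Difference ≈ 0.685 − 0.846 ≈ -0.161 mg/L.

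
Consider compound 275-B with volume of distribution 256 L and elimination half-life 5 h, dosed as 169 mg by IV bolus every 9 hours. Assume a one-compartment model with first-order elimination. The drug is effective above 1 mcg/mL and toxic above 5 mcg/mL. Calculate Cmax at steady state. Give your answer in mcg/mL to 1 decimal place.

0.9 mcg/mL

Over one 9-h interval, 9/5 ≈ 1.8 half-lives elapse, leaving f ≈ 0.2872 of each dose.
At steady state, accumulation factor R = 1/(1 − e^(−kτ)) ≈ 1.4029.
Single-dose peak C₀ = D/Vd = 169/256 ≈ 0.660 mcg/mL.
Steady-state peak Cmax,ss = C₀·R ≈ 0.660 × 1.4029 ≈ 0.926 mcg/mL.
Peak 0.9 mcg/mL vs MTC 5 mcg/mL: below toxic threshold.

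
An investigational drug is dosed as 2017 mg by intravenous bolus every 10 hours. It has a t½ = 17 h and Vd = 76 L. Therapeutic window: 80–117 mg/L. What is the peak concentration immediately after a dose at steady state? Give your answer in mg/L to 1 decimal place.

τ/t½ = 10/17 ≈ 0.58824, so fraction remaining f = (1/2)^(10/17) ≈ 0.6652.
At steady state, accumulation factor R = 1/(1 − e^(−kτ)) ≈ 2.9869.
Single-dose peak C₀ = D/Vd = 2017/76 ≈ 26.539 mg/L.
Cmax,ss = C₀/(1 − f) ≈ 26.539/0.3348 ≈ 79.268 mg/L.
Peak 79.3 mg/L vs MTC 117 mg/L: below toxic threshold.

79.3 mg/L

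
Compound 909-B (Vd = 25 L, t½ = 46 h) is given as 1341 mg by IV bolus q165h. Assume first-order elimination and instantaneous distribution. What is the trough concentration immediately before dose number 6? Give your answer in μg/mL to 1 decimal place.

f = (1/2)^(τ/t½) = (1/2)^(165/46) ≈ 0.0832.
C₀ = D/Vd = 1341/25 ≈ 53.640 μg/mL.
Before the 6th dose, 5 doses have been given. Superposition: Cmin = C₀·(f + f² + … + f^5).
≈ 53.640 × (0.0832 + 0.0069 + 0.0006 + 0.0000 + 0.0000) ≈ 53.640 × 0.0907 ≈ 4.865 μg/mL.

4.9 μg/mL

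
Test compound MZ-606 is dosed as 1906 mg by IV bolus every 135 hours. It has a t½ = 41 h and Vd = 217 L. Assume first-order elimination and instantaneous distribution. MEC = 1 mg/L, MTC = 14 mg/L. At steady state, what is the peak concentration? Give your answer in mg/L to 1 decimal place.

Over one 135-h interval, 135/41 ≈ 3.2927 half-lives elapse, leaving f ≈ 0.1020 of each dose.
At steady state, accumulation factor R = 1/(1 − e^(−kτ)) ≈ 1.1136.
Single-dose peak C₀ = D/Vd = 1906/217 ≈ 8.783 mg/L.
Cmax,ss = C₀/(1 − f) ≈ 8.783/0.8980 ≈ 9.781 mg/L.
Peak 9.8 mg/L vs MTC 14 mg/L: below toxic threshold.

9.8 mg/L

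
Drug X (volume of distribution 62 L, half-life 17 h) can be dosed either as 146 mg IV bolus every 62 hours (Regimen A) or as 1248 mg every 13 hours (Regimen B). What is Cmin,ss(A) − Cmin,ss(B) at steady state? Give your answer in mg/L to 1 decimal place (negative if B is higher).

-28.6 mg/L

Regimen A: f = (1/2)^(62/17) ≈ 0.0798; Cmin,ss = (146/62)·f/(1−f) ≈ 0.204 mg/L.
Regimen B: f = (1/2)^(13/17) ≈ 0.5886; Cmin,ss = (1248/62)·f/(1−f) ≈ 28.799 mg/L.
Difference ≈ 0.204 − 28.799 ≈ -28.595 mg/L.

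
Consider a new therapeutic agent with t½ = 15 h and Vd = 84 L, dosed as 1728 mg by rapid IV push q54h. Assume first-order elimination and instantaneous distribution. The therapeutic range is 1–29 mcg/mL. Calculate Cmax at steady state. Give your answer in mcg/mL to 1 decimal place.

22.4 mcg/mL

k = ln2/t½ = ln2/15 ≈ 0.046210 h⁻¹; fraction remaining f = e^(−kτ) = e^(−0.046210×54) ≈ 0.0825.
At steady state, accumulation factor R = 1/(1 − e^(−kτ)) ≈ 1.0899.
Each bolus raises the concentration by D/Vd = 1728/84 ≈ 20.571 mcg/mL.
Steady-state peak Cmax,ss = C₀·R ≈ 20.571 × 1.0899 ≈ 22.420 mcg/mL.
Peak 22.4 mcg/mL vs MTC 29 mcg/mL: below toxic threshold.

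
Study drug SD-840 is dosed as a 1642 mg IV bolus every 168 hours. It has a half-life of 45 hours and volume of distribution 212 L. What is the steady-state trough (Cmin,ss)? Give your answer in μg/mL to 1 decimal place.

0.6 μg/mL

Over one 168-h interval, 168/45 ≈ 3.7333 half-lives elapse, leaving f ≈ 0.0752 of each dose.
At steady state, accumulation factor R = 1/(1 − e^(−kτ)) ≈ 1.0813.
Single-dose peak C₀ = D/Vd = 1642/212 ≈ 7.745 μg/mL.
Cmax,ss = C₀/(1 − f) ≈ 7.745/0.9248 ≈ 8.375 μg/mL.
Steady-state trough Cmin,ss = Cmax,ss·f ≈ 8.375 × 0.0752 ≈ 0.630 μg/mL.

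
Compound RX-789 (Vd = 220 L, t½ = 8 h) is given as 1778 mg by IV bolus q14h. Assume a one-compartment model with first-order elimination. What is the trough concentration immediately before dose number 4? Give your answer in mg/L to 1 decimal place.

3.3 mg/L

f = (1/2)^(τ/t½) = (1/2)^(14/8) ≈ 0.2973.
C₀ = D/Vd = 1778/220 ≈ 8.082 mg/L.
Before the 4th dose, 3 doses have been given. Superposition: Cmin = C₀·(f + f² + … + f^3).
≈ 8.082 × (0.2973 + 0.0884 + 0.0263) ≈ 8.082 × 0.4120 ≈ 3.330 mg/L.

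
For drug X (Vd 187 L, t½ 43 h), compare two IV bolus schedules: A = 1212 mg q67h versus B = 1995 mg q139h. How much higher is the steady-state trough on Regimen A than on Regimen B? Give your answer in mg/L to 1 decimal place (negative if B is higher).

2.1 mg/L

Regimen A: f = (1/2)^(67/43) ≈ 0.3396; Cmin,ss = (1212/187)·f/(1−f) ≈ 3.333 mg/L.
Regimen B: f = (1/2)^(139/43) ≈ 0.1064; Cmin,ss = (1995/187)·f/(1−f) ≈ 1.270 mg/L.
Difference ≈ 3.333 − 1.270 ≈ 2.063 mg/L.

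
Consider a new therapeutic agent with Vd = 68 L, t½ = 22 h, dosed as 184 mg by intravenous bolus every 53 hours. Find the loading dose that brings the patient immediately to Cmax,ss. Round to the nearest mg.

227 mg

f = (1/2)^(53/22) ≈ 0.188274; accumulation ratio R = 1/(1−f) ≈ 1.23194.
Loading dose to hit Cmax,ss on first dose: D_load = D_maint·R ≈ 184 × 1.23194 ≈ 226.68 mg.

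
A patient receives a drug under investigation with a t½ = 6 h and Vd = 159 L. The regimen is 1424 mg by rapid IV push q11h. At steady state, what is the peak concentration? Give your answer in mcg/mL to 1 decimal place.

12.4 mcg/mL

τ/t½ = 11/6 ≈ 1.8333, so fraction remaining f = (1/2)^(11/6) ≈ 0.2806.
Accumulation ratio R = 1/(1 − f) ≈ 1/0.7194 ≈ 1.3900.
Each bolus raises the concentration by D/Vd = 1424/159 ≈ 8.956 mcg/mL.
Steady-state peak Cmax,ss = C₀·R ≈ 8.956 × 1.3900 ≈ 12.449 mcg/mL.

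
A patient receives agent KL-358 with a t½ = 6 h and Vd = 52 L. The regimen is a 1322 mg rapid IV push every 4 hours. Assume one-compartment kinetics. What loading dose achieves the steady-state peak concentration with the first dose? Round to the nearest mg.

3573 mg

f = (1/2)^(4/6) ≈ 0.629961; accumulation ratio R = 1/(1−f) ≈ 2.70242.
Loading dose to hit Cmax,ss on first dose: D_load = D_maint·R ≈ 1322 × 2.70242 ≈ 3572.60 mg.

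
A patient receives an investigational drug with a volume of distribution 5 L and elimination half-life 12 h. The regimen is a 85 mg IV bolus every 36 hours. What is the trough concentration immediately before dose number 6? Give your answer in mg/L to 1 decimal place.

2.4 mg/L

f = (1/2)^(τ/t½) = (1/2)^(36/12) ≈ 0.1250.
C₀ = D/Vd = 85/5 ≈ 17.000 mg/L.
Before the 6th dose, 5 doses have been given. Superposition: Cmin = C₀·(f + f² + … + f^5).
≈ 17.000 × (0.1250 + 0.0156 + 0.0020 + 0.0002 + 0.0000) ≈ 17.000 × 0.1428 ≈ 2.428 mg/L.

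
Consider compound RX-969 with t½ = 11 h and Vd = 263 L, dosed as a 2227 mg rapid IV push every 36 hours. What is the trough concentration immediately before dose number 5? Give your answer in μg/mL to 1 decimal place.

1.0 μg/mL

f = (1/2)^(τ/t½) = (1/2)^(36/11) ≈ 0.1035.
C₀ = D/Vd = 2227/263 ≈ 8.468 μg/mL.
Before the 5th dose, 4 doses have been given. Superposition: Cmin = C₀·(f + f² + … + f^4).
≈ 8.468 × (0.1035 + 0.0107 + 0.0011 + 0.0001) ≈ 8.468 × 0.1154 ≈ 0.977 μg/mL.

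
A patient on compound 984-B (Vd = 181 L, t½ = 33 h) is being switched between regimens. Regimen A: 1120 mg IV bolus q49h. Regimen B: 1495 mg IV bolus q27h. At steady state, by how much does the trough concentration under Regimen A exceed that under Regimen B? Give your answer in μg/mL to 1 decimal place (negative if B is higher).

-7.4 μg/mL

Regimen A: f = (1/2)^(49/33) ≈ 0.3573; Cmin,ss = (1120/181)·f/(1−f) ≈ 3.440 μg/mL.
Regimen B: f = (1/2)^(27/33) ≈ 0.5672; Cmin,ss = (1495/181)·f/(1−f) ≈ 10.825 μg/mL.
Difference ≈ 3.440 − 10.825 ≈ -7.385 μg/mL.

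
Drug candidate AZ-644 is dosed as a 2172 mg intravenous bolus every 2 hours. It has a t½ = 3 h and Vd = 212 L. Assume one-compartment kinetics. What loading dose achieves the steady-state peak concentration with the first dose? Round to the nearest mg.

5870 mg

f = (1/2)^(2/3) ≈ 0.629961; accumulation ratio R = 1/(1−f) ≈ 2.70242.
Loading dose to hit Cmax,ss on first dose: D_load = D_maint·R ≈ 2172 × 2.70242 ≈ 5869.66 mg.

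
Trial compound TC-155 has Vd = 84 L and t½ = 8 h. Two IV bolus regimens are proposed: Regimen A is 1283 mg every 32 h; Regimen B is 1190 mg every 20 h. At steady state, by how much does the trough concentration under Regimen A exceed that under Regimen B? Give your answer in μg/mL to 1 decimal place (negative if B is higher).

Regimen A: f = (1/2)^(32/8) ≈ 0.0625; Cmin,ss = (1283/84)·f/(1−f) ≈ 1.018 μg/mL.
Regimen B: f = (1/2)^(20/8) ≈ 0.1768; Cmin,ss = (1190/84)·f/(1−f) ≈ 3.043 μg/mL.
Difference ≈ 1.018 − 3.043 ≈ -2.025 μg/mL.

-2.0 μg/mL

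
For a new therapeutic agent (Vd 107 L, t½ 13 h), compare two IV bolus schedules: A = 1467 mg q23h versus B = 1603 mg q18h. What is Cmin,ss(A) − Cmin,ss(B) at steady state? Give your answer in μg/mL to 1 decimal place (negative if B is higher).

-3.6 μg/mL

Regimen A: f = (1/2)^(23/13) ≈ 0.2934; Cmin,ss = (1467/107)·f/(1−f) ≈ 5.693 μg/mL.
Regimen B: f = (1/2)^(18/13) ≈ 0.3830; Cmin,ss = (1603/107)·f/(1−f) ≈ 9.300 μg/mL.
Difference ≈ 5.693 − 9.300 ≈ -3.607 μg/mL.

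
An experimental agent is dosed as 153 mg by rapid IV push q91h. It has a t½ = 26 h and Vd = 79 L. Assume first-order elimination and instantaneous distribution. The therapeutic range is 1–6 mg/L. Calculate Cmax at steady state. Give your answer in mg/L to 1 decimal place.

2.1 mg/L

τ/t½ = 91/26 ≈ 3.5, so fraction remaining f = (1/2)^(91/26) ≈ 0.0884.
At steady state, accumulation factor R = 1/(1 − e^(−kτ)) ≈ 1.0970.
Each bolus raises the concentration by D/Vd = 153/79 ≈ 1.937 mg/L.
Steady-state peak Cmax,ss = C₀·R ≈ 1.937 × 1.0970 ≈ 2.125 mg/L.
Peak 2.1 mg/L vs MTC 6 mg/L: below toxic threshold.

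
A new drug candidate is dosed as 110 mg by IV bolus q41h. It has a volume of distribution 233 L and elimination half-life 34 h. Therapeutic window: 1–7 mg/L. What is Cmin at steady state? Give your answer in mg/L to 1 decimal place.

Over one 41-h interval, 41/34 ≈ 1.2059 half-lives elapse, leaving f ≈ 0.4335 of each dose.
Accumulation ratio R = 1/(1 − f) ≈ 1/0.5665 ≈ 1.7652.
Single-dose peak C₀ = D/Vd = 110/233 ≈ 0.472 mg/L.
Cmax,ss = C₀/(1 − f) ≈ 0.472/0.5665 ≈ 0.833 mg/L.
Steady-state trough Cmin,ss = Cmax,ss·f ≈ 0.833 × 0.4335 ≈ 0.361 mg/L.
Trough 0.4 mg/L vs MEC 1 mg/L: subtherapeutic.

0.4 mg/L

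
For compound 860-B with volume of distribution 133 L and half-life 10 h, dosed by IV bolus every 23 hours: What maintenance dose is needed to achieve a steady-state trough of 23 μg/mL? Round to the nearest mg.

12005 mg

τ/t½ = 23/10 ≈ 2.3, so f = (1/2)^(23/10) ≈ 0.203063.
Cmin,ss = (D/Vd)·f/(1−f), so D = Cmin,ss·Vd·(1−f)/f.
D = 23 × 133 × (1−f)/f ≈ 23 × 133 × 3.92458 ≈ 12005.29 mg.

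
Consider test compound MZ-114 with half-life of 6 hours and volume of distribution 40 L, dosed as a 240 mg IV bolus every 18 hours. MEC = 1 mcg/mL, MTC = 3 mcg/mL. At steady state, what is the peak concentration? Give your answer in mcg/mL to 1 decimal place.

The dosing interval is 3 half-lives, so f = 2^(−3) = 0.125.
Accumulation ratio R = 1/(1 − f) = 1/0.875 = 8/7.
Single-dose peak C₀ = D/Vd = 240/40 = 6 mcg/mL.
Steady-state peak Cmax,ss = C₀·R = 6 × 8/7 ≈ 6.857 mcg/mL.
Peak 6.9 mcg/mL vs MTC 3 mcg/mL: exceeds toxic threshold.

6.9 mcg/mL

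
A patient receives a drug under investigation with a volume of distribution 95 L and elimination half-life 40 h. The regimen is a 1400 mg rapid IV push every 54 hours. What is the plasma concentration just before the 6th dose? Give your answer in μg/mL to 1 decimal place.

f = (1/2)^(τ/t½) = (1/2)^(54/40) ≈ 0.3923.
C₀ = D/Vd = 1400/95 ≈ 14.737 μg/mL.
Before the 6th dose, 5 doses have been given. Superposition: Cmin = C₀·(f + f² + … + f^5).
≈ 14.737 × (0.3923 + 0.1539 + 0.0604 + 0.0237 + 0.0093) ≈ 14.737 × 0.6396 ≈ 9.426 μg/mL.

9.4 μg/mL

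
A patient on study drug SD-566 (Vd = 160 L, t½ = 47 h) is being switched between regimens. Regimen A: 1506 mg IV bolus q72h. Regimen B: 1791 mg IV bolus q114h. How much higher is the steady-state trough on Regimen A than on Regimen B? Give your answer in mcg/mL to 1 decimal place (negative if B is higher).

2.4 mcg/mL

Regimen A: f = (1/2)^(72/47) ≈ 0.3458; Cmin,ss = (1506/160)·f/(1−f) ≈ 4.975 mcg/mL.
Regimen B: f = (1/2)^(114/47) ≈ 0.1861; Cmin,ss = (1791/160)·f/(1−f) ≈ 2.559 mcg/mL.
Difference ≈ 4.975 − 2.559 ≈ 2.416 mcg/mL.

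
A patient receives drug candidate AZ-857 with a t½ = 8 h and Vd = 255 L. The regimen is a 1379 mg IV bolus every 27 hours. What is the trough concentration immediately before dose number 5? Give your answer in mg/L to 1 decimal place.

0.6 mg/L

f = (1/2)^(τ/t½) = (1/2)^(27/8) ≈ 0.0964.
C₀ = D/Vd = 1379/255 ≈ 5.408 mg/L.
Before the 5th dose, 4 doses have been given. Superposition: Cmin = C₀·(f + f² + … + f^4).
≈ 5.408 × (0.0964 + 0.0093 + 0.0009 + 0.0001) ≈ 5.408 × 0.1067 ≈ 0.577 mg/L.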